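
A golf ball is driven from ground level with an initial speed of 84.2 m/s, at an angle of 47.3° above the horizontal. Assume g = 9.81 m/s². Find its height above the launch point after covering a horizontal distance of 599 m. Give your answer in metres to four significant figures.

109.4 m

Horizontal component vₓ = 84.20 cos 47.3° = 57.10 m/s; vertical v_y0 = 84.20 sin 47.3° = 61.88 m/s.
At x = 599 m, t = x/vₓ = 599/57.10 = 10.49 s.
Height: y = v_y0 t − ½ g t² = 61.88 × 10.49 − 4.905 × 10.49² = 649.1 − 539.8 = 109.4 m.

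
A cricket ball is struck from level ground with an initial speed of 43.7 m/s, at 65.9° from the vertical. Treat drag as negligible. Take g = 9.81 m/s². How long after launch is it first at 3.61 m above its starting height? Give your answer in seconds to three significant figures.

0.215 s

vₓ = 43.70 sin 65.9° = 39.89 m/s; v_y0 = 43.70 cos 65.9° = 17.84 m/s.
Require v_y0 t − ½ g t² = 3.61, i.e. 4.905 t² − 17.84 t + 3.61 = 0.
Quadratic formula: t = (17.84 ± √247.58) / 9.81 = (17.84 ± 15.73) / 9.81 → t = 0.2150 s or 3.423 s.
The first (ascending) time is 0.2150 s.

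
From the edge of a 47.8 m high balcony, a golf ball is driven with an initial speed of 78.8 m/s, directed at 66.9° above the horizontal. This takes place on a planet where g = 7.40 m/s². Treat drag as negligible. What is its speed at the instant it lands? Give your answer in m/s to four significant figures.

83.17 m/s

Horizontal component vₓ = 78.80 cos 66.9° = 30.92 m/s; vertical v_y0 = 78.80 sin 66.9° = 72.48 m/s.
With up positive and y = 0 at the ground: y(t) = 47.8 + (72.48) t − 3.700 t². Setting y = 0 and taking the positive root: t = [72.48 + √(72.48² + 2·7.40·47.8)] / 7.40 = (72.48 + 77.21) / 7.40 = 20.23 s.
Vertical velocity at impact: v_y = v_y0 − g t = 72.48 − 7.40 × 20.23 = −77.21 m/s.
Speed: |v| = √(vₓ² + v_y²) = √(30.92² + 77.21²) = 83.17 m/s.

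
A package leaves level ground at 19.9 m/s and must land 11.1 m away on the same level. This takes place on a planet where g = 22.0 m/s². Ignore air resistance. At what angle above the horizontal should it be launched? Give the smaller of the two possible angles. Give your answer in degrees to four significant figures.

19.04°

R = v₀² sin 2θ / g gives sin 2θ = gR/v₀² = 22.0·11.1/19.9² = 0.6167.
2θ = 38.07° or 180° − 38.07° = 141.9°, so θ = 19.04° or 70.96°.
The smaller angle is 19.04°.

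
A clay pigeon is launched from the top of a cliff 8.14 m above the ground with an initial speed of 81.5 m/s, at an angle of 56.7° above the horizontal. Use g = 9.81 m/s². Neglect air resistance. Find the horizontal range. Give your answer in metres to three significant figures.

627 m

Horizontal component vₓ = 81.50 cos 56.7° = 44.75 m/s; vertical v_y0 = 81.50 sin 56.7° = 68.12 m/s.
Vertical motion (up positive, ground at y = 0): 4.905 t² − (68.12) t − 8.14 = 0, so t = (68.12 + √(68.12² + 2·9.81·8.14)) / 9.81 = (68.12 + 69.28) / 9.81 = 14.01 s.
Horizontal distance: R = vₓ t = 44.75 × 14.01 = 626.7 m.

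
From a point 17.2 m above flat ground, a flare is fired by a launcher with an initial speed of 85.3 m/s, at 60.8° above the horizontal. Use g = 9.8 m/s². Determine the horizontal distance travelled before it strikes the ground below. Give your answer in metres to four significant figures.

Resolve: vₓ = 85.30 cos 60.8° = 41.61 m/s and v_y0 = 85.30 sin 60.8° = 74.46 m/s.
The projectile lands when y = 17.2 + (74.46) t − ½·9.80·t² = 0. Positive root: t = (74.46 + √(74.46² + 2·9.80·17.2)) / 9.80 = (74.46 + 76.69) / 9.80 = 15.42 s.
Horizontal distance: R = vₓ t = 41.61 × 15.42 = 641.8 m.

641.8 m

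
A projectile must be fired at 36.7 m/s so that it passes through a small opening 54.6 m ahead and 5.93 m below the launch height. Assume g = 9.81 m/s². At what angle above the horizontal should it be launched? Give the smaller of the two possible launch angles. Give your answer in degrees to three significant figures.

Trajectory: y = x tanθ − g x² (1 + tan²θ)/(2v₀²). With x = 54.6, y = −5.93, v₀ = 36.7, g = 9.81:
10.86 tan²θ − 54.6 tanθ + (4.927) = 0.
tanθ = [54.6 ± √(54.6² − 4 × 10.86 × (4.927))] / (2 × 10.86) = (54.6 ± 52.60) / 21.71, giving tanθ = 0.09191 or 4.937.
θ = 5.251° or 78.55°; the smaller is 5.251°.

5.25°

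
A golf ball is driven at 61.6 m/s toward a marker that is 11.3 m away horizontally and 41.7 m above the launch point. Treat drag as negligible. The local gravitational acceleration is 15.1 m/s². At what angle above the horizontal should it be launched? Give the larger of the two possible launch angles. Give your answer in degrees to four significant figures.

88.58°

Trajectory: y = x tanθ − g x² (1 + tan²θ)/(2v₀²). With x = 11.3, y = 41.7, v₀ = 61.6, g = 15.1:
0.2541 tan²θ − 11.3 tanθ + (41.95) = 0.
tanθ = [11.3 ± √(11.3² − 4 × 0.2541 × (41.95))] / (2 × 0.2541) = (11.3 ± 9.222) / 0.5081, giving tanθ = 4.089 or 40.39.
θ = 76.26° or 88.58°; the larger is 88.58°.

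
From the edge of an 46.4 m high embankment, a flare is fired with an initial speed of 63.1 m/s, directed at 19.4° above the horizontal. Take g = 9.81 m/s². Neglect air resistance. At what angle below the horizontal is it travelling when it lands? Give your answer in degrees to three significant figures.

Components: vₓ = 63.10 cos 19.4° = 59.52 m/s, v_y0 = 63.10 sin 19.4° = 20.96 m/s.
With up positive and y = 0 at the ground: y(t) = 46.4 + (20.96) t − 4.905 t². Setting y = 0 and taking the positive root: t = [20.96 + √(20.96² + 2·9.81·46.4)] / 9.81 = (20.96 + 36.74) / 9.81 = 5.881 s.
At impact: v_y = v_y0 − g t = −36.74 m/s; vₓ = 59.52 m/s.
Angle below horizontal: arctan(|v_y|/vₓ) = arctan(36.74/59.52) = 31.69°.

31.7°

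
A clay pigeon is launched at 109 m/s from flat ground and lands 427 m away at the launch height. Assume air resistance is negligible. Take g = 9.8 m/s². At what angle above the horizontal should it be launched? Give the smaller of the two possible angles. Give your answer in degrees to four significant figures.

10.31°

From R = (v₀²/g) sin 2θ: sin 2θ = 9.80 × 427 / 11881 = 0.3522.
2θ = 20.62° or 180° − 20.62° = 159.4°, so θ = 10.31° or 79.69°.
The smaller angle is 10.31°.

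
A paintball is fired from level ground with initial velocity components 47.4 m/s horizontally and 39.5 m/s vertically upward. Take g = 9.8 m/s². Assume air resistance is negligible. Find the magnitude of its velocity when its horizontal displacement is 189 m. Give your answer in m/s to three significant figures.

Time to reach x = 189 m: t = x/vₓ = 189/47.40 = 3.987 s.
Vertical velocity there: v_y = v_y0 − g t = 39.50 − 9.80 × 3.987 = 0.4241 m/s.
Speed: √(vₓ² + v_y²) = √(47.40² + 0.4241²) = 47.40 m/s.

47.4 m/s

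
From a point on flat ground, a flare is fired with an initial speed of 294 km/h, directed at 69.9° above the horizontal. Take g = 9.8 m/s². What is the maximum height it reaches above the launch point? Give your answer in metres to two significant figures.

Convert: 294 km/h = 294/3.6 = 81.67 m/s.
Horizontal component vₓ = 81.67 cos 69.9° = 28.07 m/s; vertical v_y0 = 81.67 sin 69.9° = 76.69 m/s.
At the apex v_y = 0, so H = v_y0²/(2g) = 76.69²/19.60 = 300.1 m.

300 m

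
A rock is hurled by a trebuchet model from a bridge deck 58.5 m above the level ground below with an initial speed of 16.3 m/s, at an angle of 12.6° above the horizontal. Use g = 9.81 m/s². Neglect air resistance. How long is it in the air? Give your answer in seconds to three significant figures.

3.83 s

Horizontal component vₓ = 16.30 cos 12.6° = 15.91 m/s; vertical v_y0 = 16.30 sin 12.6° = 3.556 m/s.
With up positive and y = 0 at the ground: y(t) = 58.5 + (3.556) t − 4.905 t². Setting y = 0 and taking the positive root: t = [3.556 + √(3.556² + 2·9.81·58.5)] / 9.81 = (3.556 + 34.06) / 9.81 = 3.835 s.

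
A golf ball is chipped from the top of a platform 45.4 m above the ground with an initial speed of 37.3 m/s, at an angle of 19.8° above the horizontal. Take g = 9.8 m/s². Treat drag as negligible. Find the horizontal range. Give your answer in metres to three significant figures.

161 m

Components: vₓ = 37.30 cos 19.8° = 35.09 m/s, v_y0 = 37.30 sin 19.8° = 12.63 m/s.
With up positive and y = 0 at the ground: y(t) = 45.4 + (12.63) t − 4.900 t². Setting y = 0 and taking the positive root: t = [12.63 + √(12.63² + 2·9.80·45.4)] / 9.80 = (12.63 + 32.40) / 9.80 = 4.595 s.
Horizontal distance: R = vₓ t = 35.09 × 4.595 = 161.3 m.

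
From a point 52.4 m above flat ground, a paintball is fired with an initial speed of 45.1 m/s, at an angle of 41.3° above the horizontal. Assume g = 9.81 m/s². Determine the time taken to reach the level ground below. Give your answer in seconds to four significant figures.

Resolve: vₓ = 45.10 cos 41.3° = 33.88 m/s and v_y0 = 45.10 sin 41.3° = 29.77 m/s.
The projectile lands when y = 52.4 + (29.77) t − ½·9.81·t² = 0. Positive root: t = (29.77 + √(29.77² + 2·9.81·52.4)) / 9.81 = (29.77 + 43.75) / 9.81 = 7.494 s.

7.494 s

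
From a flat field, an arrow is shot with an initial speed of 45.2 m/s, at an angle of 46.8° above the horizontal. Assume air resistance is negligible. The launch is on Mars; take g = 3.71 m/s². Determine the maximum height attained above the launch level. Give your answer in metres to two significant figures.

150 m

Horizontal component vₓ = 45.20 cos 46.8° = 30.94 m/s; vertical v_y0 = 45.20 sin 46.8° = 32.95 m/s.
Maximum height: H = v_y0² / (2g) = 32.95² / (2 × 3.71) = 146.3 m.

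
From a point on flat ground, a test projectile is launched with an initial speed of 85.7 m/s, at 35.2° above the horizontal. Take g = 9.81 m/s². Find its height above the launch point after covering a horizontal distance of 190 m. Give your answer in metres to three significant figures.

97.9 m

Components: vₓ = 85.70 cos 35.2° = 70.03 m/s, v_y0 = 85.70 sin 35.2° = 49.40 m/s.
At x = 190 m, t = x/vₓ = 190/70.03 = 2.713 s.
Height: y = v_y0 t − ½ g t² = 49.40 × 2.713 − 4.905 × 2.713² = 134.0 − 36.11 = 97.92 m.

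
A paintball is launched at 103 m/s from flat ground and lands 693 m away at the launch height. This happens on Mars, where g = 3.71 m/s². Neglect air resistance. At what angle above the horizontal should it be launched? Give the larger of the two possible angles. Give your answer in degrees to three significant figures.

83.0°

R = v₀² sin 2θ / g gives sin 2θ = gR/v₀² = 3.71·693/103² = 0.2423.
2θ = 14.02° or 180° − 14.02° = 166.0°, so θ = 7.012° or 82.99°.
The larger angle is 82.99°.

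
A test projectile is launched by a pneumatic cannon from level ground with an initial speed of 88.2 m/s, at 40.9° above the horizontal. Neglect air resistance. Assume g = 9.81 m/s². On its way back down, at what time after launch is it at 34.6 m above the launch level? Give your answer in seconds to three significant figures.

Horizontal component vₓ = 88.20 cos 40.9° = 66.67 m/s; vertical v_y0 = 88.20 sin 40.9° = 57.75 m/s.
Require v_y0 t − ½ g t² = 34.6, i.e. 4.905 t² − 57.75 t + 34.6 = 0.
t = [57.75 ± √(57.75² − 2·9.81·34.6)] / 9.81 = (57.75 ± 51.54) / 9.81, so t = 0.6332 s or t = 11.14 s.
The descending-branch root is 11.14 s.

11.1 s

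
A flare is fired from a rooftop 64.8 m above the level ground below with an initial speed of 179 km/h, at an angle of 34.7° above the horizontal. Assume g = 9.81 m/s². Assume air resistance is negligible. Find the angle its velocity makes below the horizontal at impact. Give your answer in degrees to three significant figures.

Convert: 179 km/h = 179/3.6 = 49.72 m/s.
Horizontal component vₓ = 49.72 cos 34.7° = 40.88 m/s; vertical v_y0 = 49.72 sin 34.7° = 28.31 m/s.
The projectile lands when y = 64.8 + (28.31) t − ½·9.81·t² = 0. Positive root: t = (28.31 + √(28.31² + 2·9.81·64.8)) / 9.81 = (28.31 + 45.53) / 9.81 = 7.526 s.
At impact: v_y = v_y0 − g t = −45.53 m/s; vₓ = 40.88 m/s.
Angle below horizontal: arctan(|v_y|/vₓ) = arctan(45.53/40.88) = 48.08°.

48.1°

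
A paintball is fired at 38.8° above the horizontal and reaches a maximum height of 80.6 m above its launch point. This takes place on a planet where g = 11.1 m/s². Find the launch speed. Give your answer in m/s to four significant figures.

At the peak v_y = 0, so v_y0 = √(2gH) = √(2 × 11.1 × 80.6) = 42.30 m/s.
v_y0 = v₀ sin θ ⇒ v₀ = 42.30 / sin 38.8° = 67.51 m/s.

67.51 m/s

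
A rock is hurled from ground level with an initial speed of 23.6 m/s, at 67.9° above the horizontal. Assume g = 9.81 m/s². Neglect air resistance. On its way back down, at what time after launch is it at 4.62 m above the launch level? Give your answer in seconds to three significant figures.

4.24 s

Components: vₓ = 23.60 cos 67.9° = 8.879 m/s, v_y0 = 23.60 sin 67.9° = 21.87 m/s.
Require v_y0 t − ½ g t² = 4.62, i.e. 4.905 t² − 21.87 t + 4.62 = 0.
Quadratic formula: t = (21.87 ± √387.48) / 9.81 = (21.87 ± 19.68) / 9.81 → t = 0.2224 s or 4.236 s.
The descending-branch root is 4.236 s.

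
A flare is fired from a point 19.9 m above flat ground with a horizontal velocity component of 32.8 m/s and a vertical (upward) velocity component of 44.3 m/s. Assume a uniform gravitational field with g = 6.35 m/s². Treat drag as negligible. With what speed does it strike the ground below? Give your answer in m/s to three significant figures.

57.4 m/s

Vertical motion (up positive, ground at y = 0): 3.175 t² − (44.30) t − 19.9 = 0, so t = (44.30 + √(44.30² + 2·6.35·19.9)) / 6.35 = (44.30 + 47.07) / 6.35 = 14.39 s.
Vertical velocity at impact: v_y = v_y0 − g t = 44.30 − 6.35 × 14.39 = −47.07 m/s.
Speed: |v| = √(vₓ² + v_y²) = √(32.80² + 47.07²) = 57.37 m/s.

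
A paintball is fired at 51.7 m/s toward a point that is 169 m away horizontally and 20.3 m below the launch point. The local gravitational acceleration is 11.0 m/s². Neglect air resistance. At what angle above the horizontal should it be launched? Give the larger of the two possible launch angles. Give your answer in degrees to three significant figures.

69.2°

Trajectory: y = x tanθ − g x² (1 + tan²θ)/(2v₀²). With x = 169, y = −20.3, v₀ = 51.7, g = 11.0:
58.77 tan²θ − 169 tanθ + (38.47) = 0.
tanθ = [169 ± √(169² − 4 × 58.77 × (38.47))] / (2 × 58.77) = (169 ± 139.7) / 117.5, giving tanθ = 0.2492 or 2.626.
θ = 13.99° or 69.16°; the larger is 69.16°.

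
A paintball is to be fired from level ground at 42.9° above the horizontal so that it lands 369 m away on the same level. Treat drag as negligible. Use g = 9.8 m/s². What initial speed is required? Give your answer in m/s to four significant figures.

60.22 m/s

On level ground R = v₀² sin 2θ / g ⇒ v₀ = √(gR / sin 2θ).
v₀ = √(9.80 × 369 / sin 85.80°) = √(3616 / 0.9973) = √3625.9 = 60.22 m/s.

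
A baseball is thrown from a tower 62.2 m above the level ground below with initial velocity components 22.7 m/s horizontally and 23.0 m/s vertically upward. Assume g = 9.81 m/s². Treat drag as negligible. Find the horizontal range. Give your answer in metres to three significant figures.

The projectile lands when y = 62.2 + (23.00) t − ½·9.81·t² = 0. Positive root: t = (23.00 + √(23.00² + 2·9.81·62.2)) / 9.81 = (23.00 + 41.83) / 9.81 = 6.608 s.
Horizontal distance: R = vₓ t = 22.70 × 6.608 = 150.0 m.

150 m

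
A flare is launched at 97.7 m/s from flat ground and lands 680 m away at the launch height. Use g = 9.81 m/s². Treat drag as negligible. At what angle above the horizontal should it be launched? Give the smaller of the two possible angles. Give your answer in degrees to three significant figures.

22.2°

From R = (v₀²/g) sin 2θ: sin 2θ = 9.81 × 680 / 9545.3 = 0.6989.
2θ = 44.34° or 180° − 44.34° = 135.7°, so θ = 22.17° or 67.83°.
The smaller angle is 22.17°.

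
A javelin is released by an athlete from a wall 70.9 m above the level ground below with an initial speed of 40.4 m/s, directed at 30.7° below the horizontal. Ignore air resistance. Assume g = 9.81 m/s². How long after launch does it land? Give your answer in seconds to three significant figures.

2.24 s

Horizontal component vₓ = 40.40 cos 30.7° = 34.74 m/s; vertical v_y0 = −20.63 m/s (downward).
With up positive and y = 0 at the ground: y(t) = 70.9 + (−20.63) t − 4.905 t². Setting y = 0 and taking the positive root: t = [−20.63 + √(20.63² + 2·9.81·70.9)] / 9.81 = (−20.63 + 42.62) / 9.81 = 2.242 s.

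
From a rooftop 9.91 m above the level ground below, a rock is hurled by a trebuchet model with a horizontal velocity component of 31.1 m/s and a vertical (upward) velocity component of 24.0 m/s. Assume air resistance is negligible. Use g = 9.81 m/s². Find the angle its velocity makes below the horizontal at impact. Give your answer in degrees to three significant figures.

41.7°

Vertical motion (up positive, ground at y = 0): 4.905 t² − (24.00) t − 9.91 = 0, so t = (24.00 + √(24.00² + 2·9.81·9.91)) / 9.81 = (24.00 + 27.76) / 9.81 = 5.276 s.
At impact: v_y = v_y0 − g t = −27.76 m/s; vₓ = 31.10 m/s.
Angle below horizontal: arctan(|v_y|/vₓ) = arctan(27.76/31.10) = 41.75°.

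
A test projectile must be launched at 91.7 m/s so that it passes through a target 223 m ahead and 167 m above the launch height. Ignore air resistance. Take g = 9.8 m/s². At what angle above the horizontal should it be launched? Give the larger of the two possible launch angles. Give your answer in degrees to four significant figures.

Trajectory: y = x tanθ − g x² (1 + tan²θ)/(2v₀²). With x = 223, y = 167, v₀ = 91.7, g = 9.80:
28.98 tan²θ − 223 tanθ + (196.0) = 0.
tanθ = [223 ± √(223² − 4 × 28.98 × (196.0))] / (2 × 28.98) = (223 ± 164.4) / 57.96, giving tanθ = 1.012 or 6.684.
θ = 45.34° or 81.49°; the larger is 81.49°.

81.49°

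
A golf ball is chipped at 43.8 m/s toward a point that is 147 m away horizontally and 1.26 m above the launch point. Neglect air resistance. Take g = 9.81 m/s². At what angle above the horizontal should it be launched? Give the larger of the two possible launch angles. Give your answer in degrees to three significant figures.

Trajectory: y = x tanθ − g x² (1 + tan²θ)/(2v₀²). With x = 147, y = 1.26, v₀ = 43.8, g = 9.81:
55.25 tan²θ − 147 tanθ + (56.51) = 0.
tanθ = [147 ± √(147² − 4 × 55.25 × (56.51))] / (2 × 55.25) = (147 ± 95.50) / 110.5, giving tanθ = 0.4661 or 2.195.
θ = 24.99° or 65.50°; the larger is 65.50°.

65.5°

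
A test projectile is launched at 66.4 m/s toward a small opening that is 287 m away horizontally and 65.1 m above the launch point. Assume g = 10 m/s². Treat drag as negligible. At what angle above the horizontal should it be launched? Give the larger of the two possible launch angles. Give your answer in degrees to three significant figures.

Trajectory: y = x tanθ − g x² (1 + tan²θ)/(2v₀²). With x = 287, y = 65.1, v₀ = 66.4, g = 10.0:
93.41 tan²θ − 287 tanθ + (158.5) = 0.
tanθ = [287 ± √(287² − 4 × 93.41 × (158.5))] / (2 × 93.41) = (287 ± 152.1) / 186.8, giving tanθ = 0.7219 or 2.351.
θ = 35.83° or 66.95°; the larger is 66.95°.

67.0°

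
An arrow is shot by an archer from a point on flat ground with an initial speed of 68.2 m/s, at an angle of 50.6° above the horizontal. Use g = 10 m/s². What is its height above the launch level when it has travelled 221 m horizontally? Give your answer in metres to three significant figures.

139 m

Components: vₓ = 68.20 cos 50.6° = 43.29 m/s, v_y0 = 68.20 sin 50.6° = 52.70 m/s.
Time to reach x = 221 m: t = x/vₓ = 221/43.29 = 5.105 s.
Height: y = v_y0 t − ½ g t² = 52.70 × 5.105 − 5.000 × 5.105² = 269.0 − 130.3 = 138.7 m.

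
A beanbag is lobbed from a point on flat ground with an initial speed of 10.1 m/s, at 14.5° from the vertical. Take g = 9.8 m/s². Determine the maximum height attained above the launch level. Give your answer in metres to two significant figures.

4.9 m

vₓ = 10.10 sin 14.5° = 2.529 m/s; v_y0 = 10.10 cos 14.5° = 9.778 m/s.
Maximum height: H = v_y0² / (2g) = 9.778² / (2 × 9.80) = 4.878 m.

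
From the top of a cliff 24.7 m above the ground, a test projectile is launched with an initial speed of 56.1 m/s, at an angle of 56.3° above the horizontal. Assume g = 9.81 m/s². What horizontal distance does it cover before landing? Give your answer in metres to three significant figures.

vₓ = 56.10 cos 56.3° = 31.13 m/s; v_y0 = 56.10 sin 56.3° = 46.67 m/s.
With up positive and y = 0 at the ground: y(t) = 24.7 + (46.67) t − 4.905 t². Setting y = 0 and taking the positive root: t = [46.67 + √(46.67² + 2·9.81·24.7)] / 9.81 = (46.67 + 51.60) / 9.81 = 10.02 s.
Horizontal distance: R = vₓ t = 31.13 × 10.02 = 311.8 m.

312 m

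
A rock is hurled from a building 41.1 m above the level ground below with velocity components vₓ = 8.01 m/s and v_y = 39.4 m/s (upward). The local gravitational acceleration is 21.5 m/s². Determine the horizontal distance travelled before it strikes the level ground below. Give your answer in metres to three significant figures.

With up positive and y = 0 at the ground: y(t) = 41.1 + (39.40) t − 10.75 t². Setting y = 0 and taking the positive root: t = [39.40 + √(39.40² + 2·21.5·41.1)] / 21.5 = (39.40 + 57.62) / 21.5 = 4.512 s.
Horizontal distance: R = vₓ t = 8.010 × 4.512 = 36.14 m.

36.1 m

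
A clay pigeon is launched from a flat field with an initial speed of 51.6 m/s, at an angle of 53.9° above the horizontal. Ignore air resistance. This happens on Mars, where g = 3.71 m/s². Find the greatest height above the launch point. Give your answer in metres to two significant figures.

230 m

vₓ = 51.60 cos 53.9° = 30.40 m/s; v_y0 = 51.60 sin 53.9° = 41.69 m/s.
Maximum height: H = v_y0² / (2g) = 41.69² / (2 × 3.71) = 234.3 m.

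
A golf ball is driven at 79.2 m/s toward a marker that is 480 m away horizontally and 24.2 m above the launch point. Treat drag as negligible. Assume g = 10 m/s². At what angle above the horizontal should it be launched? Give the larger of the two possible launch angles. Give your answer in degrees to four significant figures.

64.17°

Trajectory: y = x tanθ − g x² (1 + tan²θ)/(2v₀²). With x = 480, y = 24.2, v₀ = 79.2, g = 10.0:
183.7 tan²θ − 480 tanθ + (207.9) = 0.
tanθ = [480 ± √(480² − 4 × 183.7 × (207.9))] / (2 × 183.7) = (480 ± 278.8) / 367.3, giving tanθ = 0.5479 or 2.066.
θ = 28.72° or 64.17°; the larger is 64.17°.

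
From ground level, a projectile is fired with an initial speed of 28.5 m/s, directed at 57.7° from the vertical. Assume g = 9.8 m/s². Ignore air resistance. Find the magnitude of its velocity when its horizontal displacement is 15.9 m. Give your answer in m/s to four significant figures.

25.63 m/s

vₓ = 28.50 sin 57.7° = 24.09 m/s; v_y0 = 28.50 cos 57.7° = 15.23 m/s.
At x = 15.9 m, t = x/vₓ = 15.9/24.09 = 0.6600 s.
Vertical velocity there: v_y = v_y0 − g t = 15.23 − 9.80 × 0.6600 = 8.761 m/s.
Speed: √(vₓ² + v_y²) = √(24.09² + 8.761²) = 25.63 m/s.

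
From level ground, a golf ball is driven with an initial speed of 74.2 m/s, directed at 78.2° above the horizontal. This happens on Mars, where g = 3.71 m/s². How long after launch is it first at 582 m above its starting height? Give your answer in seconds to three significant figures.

Components: vₓ = 74.20 cos 78.2° = 15.17 m/s, v_y0 = 74.20 sin 78.2° = 72.63 m/s.
Require v_y0 t − ½ g t² = 582, i.e. 1.855 t² − 72.63 t + 582 = 0.
t = [72.63 ± √(72.63² − 2·3.71·582)] / 3.71 = (72.63 ± 30.93) / 3.71, so t = 11.24 s or t = 27.92 s.
The first (ascending) time is 11.24 s.

11.2 s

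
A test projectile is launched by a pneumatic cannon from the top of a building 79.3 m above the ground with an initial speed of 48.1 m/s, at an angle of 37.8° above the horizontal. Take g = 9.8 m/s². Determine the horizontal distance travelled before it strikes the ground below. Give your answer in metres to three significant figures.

Resolve: vₓ = 48.10 cos 37.8° = 38.01 m/s and v_y0 = 48.10 sin 37.8° = 29.48 m/s.
The projectile lands when y = 79.3 + (29.48) t − ½·9.80·t² = 0. Positive root: t = (29.48 + √(29.48² + 2·9.80·79.3)) / 9.80 = (29.48 + 49.23) / 9.80 = 8.032 s.
Horizontal distance: R = vₓ t = 38.01 × 8.032 = 305.2 m.

305 m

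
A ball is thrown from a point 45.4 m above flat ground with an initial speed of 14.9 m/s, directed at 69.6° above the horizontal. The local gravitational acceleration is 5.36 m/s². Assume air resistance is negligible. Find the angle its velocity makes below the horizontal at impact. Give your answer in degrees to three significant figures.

78.7°

Resolve: vₓ = 14.90 cos 69.6° = 5.194 m/s and v_y0 = 14.90 sin 69.6° = 13.97 m/s.
The projectile lands when y = 45.4 + (13.97) t − ½·5.36·t² = 0. Positive root: t = (13.97 + √(13.97² + 2·5.36·45.4)) / 5.36 = (13.97 + 26.11) / 5.36 = 7.477 s.
At impact: v_y = v_y0 − g t = −26.11 m/s; vₓ = 5.194 m/s.
Angle below horizontal: arctan(|v_y|/vₓ) = arctan(26.11/5.194) = 78.75°.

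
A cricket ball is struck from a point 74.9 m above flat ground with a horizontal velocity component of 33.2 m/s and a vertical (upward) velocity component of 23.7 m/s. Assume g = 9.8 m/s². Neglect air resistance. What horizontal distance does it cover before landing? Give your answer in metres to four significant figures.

With up positive and y = 0 at the ground: y(t) = 74.9 + (23.70) t − 4.900 t². Setting y = 0 and taking the positive root: t = [23.70 + √(23.70² + 2·9.80·74.9)] / 9.80 = (23.70 + 45.05) / 9.80 = 7.016 s.
Horizontal distance: R = vₓ t = 33.20 × 7.016 = 232.9 m.

232.9 m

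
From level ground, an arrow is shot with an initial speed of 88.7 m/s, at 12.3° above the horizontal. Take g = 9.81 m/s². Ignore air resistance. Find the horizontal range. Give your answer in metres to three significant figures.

334 m

vₓ = 88.70 cos 12.3° = 86.66 m/s; v_y0 = 88.70 sin 12.3° = 18.90 m/s.
Flight time T = 2 v_y0 / g = 3.852 s.
Range: R = vₓ T = 86.66 × 3.852 = 333.9 m.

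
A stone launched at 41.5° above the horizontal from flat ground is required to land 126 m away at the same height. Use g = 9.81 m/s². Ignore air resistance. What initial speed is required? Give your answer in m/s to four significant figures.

35.29 m/s

Level-ground range: R = v₀² sin(2θ)/g, so v₀ = √(gR / sin 2θ).
v₀ = √(9.81 × 126 / sin 83.00°) = √(1236 / 0.9925) = √1245.3 = 35.29 m/s.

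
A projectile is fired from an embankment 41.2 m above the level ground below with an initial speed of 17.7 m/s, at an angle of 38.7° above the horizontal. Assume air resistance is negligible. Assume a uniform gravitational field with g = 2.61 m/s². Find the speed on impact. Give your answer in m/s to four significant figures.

22.99 m/s

Horizontal component vₓ = 17.70 cos 38.7° = 13.81 m/s; vertical v_y0 = 17.70 sin 38.7° = 11.07 m/s.
With up positive and y = 0 at the ground: y(t) = 41.2 + (11.07) t − 1.305 t². Setting y = 0 and taking the positive root: t = [11.07 + √(11.07² + 2·2.61·41.2)] / 2.61 = (11.07 + 18.37) / 2.61 = 11.28 s.
Vertical velocity at impact: v_y = v_y0 − g t = 11.07 − 2.61 × 11.28 = −18.37 m/s.
Speed: |v| = √(vₓ² + v_y²) = √(13.81² + 18.37²) = 22.99 m/s.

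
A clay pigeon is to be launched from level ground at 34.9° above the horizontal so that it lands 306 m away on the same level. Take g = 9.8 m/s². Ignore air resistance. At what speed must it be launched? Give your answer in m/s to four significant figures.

On level ground R = v₀² sin 2θ / g ⇒ v₀ = √(gR / sin 2θ).
v₀ = √(9.80 × 306 / sin 69.80°) = √(2999 / 0.9385) = √3195.3 = 56.53 m/s.

56.53 m/s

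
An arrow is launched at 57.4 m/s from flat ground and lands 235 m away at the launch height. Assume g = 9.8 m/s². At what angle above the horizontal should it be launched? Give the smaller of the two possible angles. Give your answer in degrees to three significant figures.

Level-ground range R = v₀² sin(2θ)/g ⇒ sin(2θ) = gR/v₀² = 9.80 × 235 / 57.4² = 0.6990.
2θ = 44.35° or 180° − 44.35° = 135.7°, so θ = 22.17° or 67.83°.
The smaller angle is 22.17°.

22.2°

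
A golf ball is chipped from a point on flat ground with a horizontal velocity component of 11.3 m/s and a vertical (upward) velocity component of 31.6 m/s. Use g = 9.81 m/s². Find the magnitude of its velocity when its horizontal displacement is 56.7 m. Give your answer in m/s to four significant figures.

Time to reach x = 56.7 m: t = x/vₓ = 56.7/11.30 = 5.018 s.
Vertical velocity there: v_y = v_y0 − g t = 31.60 − 9.81 × 5.018 = −17.62 m/s.
Speed: √(vₓ² + v_y²) = √(11.30² + 17.62²) = 20.94 m/s.

20.94 m/s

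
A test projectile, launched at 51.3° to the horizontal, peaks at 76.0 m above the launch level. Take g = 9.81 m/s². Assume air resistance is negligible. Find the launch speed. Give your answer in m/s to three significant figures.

At the peak v_y = 0, so v_y0 = √(2gH) = √(2 × 9.81 × 76.0) = 38.62 m/s.
v_y0 = v₀ sin θ ⇒ v₀ = 38.62 / sin 51.3° = 49.48 m/s.

49.5 m/s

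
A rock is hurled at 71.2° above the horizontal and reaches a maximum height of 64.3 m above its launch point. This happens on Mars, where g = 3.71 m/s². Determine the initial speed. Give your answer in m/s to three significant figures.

23.1 m/s

At the peak v_y = 0, so v_y0 = √(2gH) = √(2 × 3.71 × 64.3) = 21.84 m/s.
v_y0 = v₀ sin θ ⇒ v₀ = 21.84 / sin 71.2° = 23.07 m/s.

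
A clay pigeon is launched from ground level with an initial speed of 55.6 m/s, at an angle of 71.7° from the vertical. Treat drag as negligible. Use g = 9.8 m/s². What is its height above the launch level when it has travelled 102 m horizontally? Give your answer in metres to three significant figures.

15.4 m

Resolve: vₓ = 55.60 sin 71.7° = 52.79 m/s and v_y0 = 55.60 cos 71.7° = 17.46 m/s.
x = vₓ t ⇒ t = 102/52.79 = 1.932 s.
Height: y = v_y0 t − ½ g t² = 17.46 × 1.932 − 4.900 × 1.932² = 33.73 − 18.29 = 15.44 m.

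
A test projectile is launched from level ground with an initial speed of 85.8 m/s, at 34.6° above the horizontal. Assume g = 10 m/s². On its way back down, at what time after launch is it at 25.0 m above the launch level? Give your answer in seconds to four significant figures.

9.201 s

Horizontal component vₓ = 85.80 cos 34.6° = 70.63 m/s; vertical v_y0 = 85.80 sin 34.6° = 48.72 m/s.
Set y = v_y0 t − ½ g t² = 25.0: 5.000 t² − 48.72 t + 25.0 = 0.
t = [48.72 ± √(48.72² − 2·10.0·25.0)] / 10.0 = (48.72 ± 43.29) / 10.0, so t = 0.5434 s or t = 9.201 s.
The descending-branch root is 9.201 s.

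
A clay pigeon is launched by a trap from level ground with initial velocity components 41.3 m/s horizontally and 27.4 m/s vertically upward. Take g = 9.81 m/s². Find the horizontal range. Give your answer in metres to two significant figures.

230 m

Time aloft: T = 2 v_y0 / g = 2 × 27.40 / 9.81 = 5.586 s.
Horizontal distance R = vₓ T = 41.30 × 5.586 = 230.7 m.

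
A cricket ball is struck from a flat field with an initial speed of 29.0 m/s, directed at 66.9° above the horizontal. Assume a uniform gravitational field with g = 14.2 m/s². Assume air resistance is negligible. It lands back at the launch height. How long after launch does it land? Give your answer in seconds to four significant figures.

3.757 s

vₓ = 29.00 cos 66.9° = 11.38 m/s; v_y0 = 29.00 sin 66.9° = 26.67 m/s.
Time of flight on level ground: T = 2 v_y0 / g = 2 × 26.67 / 14.2 = 3.757 s.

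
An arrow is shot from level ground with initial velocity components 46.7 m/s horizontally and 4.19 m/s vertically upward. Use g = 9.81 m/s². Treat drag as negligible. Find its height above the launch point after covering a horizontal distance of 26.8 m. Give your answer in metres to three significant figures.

0.789 m

At x = 26.8 m, t = x/vₓ = 26.8/46.70 = 0.5739 s.
Height: y = v_y0 t − ½ g t² = 4.190 × 0.5739 − 4.905 × 0.5739² = 2.405 − 1.615 = 0.7892 m.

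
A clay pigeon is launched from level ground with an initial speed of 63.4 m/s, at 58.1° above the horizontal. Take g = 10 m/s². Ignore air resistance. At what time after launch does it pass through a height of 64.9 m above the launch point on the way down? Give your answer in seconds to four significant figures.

Horizontal component vₓ = 63.40 cos 58.1° = 33.50 m/s; vertical v_y0 = 63.40 sin 58.1° = 53.82 m/s.
Set y = v_y0 t − ½ g t² = 64.9: 5.000 t² − 53.82 t + 64.9 = 0.
t = [53.82 ± √(53.82² − 2·10.0·64.9)] / 10.0 = (53.82 ± 39.99) / 10.0, so t = 1.384 s or t = 9.381 s.
The descending-branch root is 9.381 s.

9.381 s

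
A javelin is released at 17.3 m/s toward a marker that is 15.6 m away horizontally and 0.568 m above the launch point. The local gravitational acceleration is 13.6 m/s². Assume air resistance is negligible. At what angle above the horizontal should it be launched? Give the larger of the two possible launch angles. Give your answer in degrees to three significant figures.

Trajectory: y = x tanθ − g x² (1 + tan²θ)/(2v₀²). With x = 15.6, y = 0.568, v₀ = 17.3, g = 13.6:
5.529 tan²θ − 15.6 tanθ + (6.097) = 0.
tanθ = [15.6 ± √(15.6² − 4 × 5.529 × (6.097))] / (2 × 5.529) = (15.6 ± 10.42) / 11.06, giving tanθ = 0.4687 or 2.353.
θ = 25.11° or 66.97°; the larger is 66.97°.

67.0°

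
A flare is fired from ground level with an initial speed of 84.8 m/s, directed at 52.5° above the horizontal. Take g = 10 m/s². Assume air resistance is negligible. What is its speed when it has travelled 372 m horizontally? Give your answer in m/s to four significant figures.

51.84 m/s

Components: vₓ = 84.80 cos 52.5° = 51.62 m/s, v_y0 = 84.80 sin 52.5° = 67.28 m/s.
At x = 372 m, t = x/vₓ = 372/51.62 = 7.206 s.
Vertical velocity there: v_y = v_y0 − g t = 67.28 − 10.0 × 7.206 = −4.785 m/s.
Speed: √(vₓ² + v_y²) = √(51.62² + 4.785²) = 51.84 m/s.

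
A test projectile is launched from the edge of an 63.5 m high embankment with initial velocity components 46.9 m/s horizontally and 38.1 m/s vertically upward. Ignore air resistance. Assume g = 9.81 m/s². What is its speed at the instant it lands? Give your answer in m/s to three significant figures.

The projectile lands when y = 63.5 + (38.10) t − ½·9.81·t² = 0. Positive root: t = (38.10 + √(38.10² + 2·9.81·63.5)) / 9.81 = (38.10 + 51.94) / 9.81 = 9.178 s.
Vertical velocity at impact: v_y = v_y0 − g t = 38.10 − 9.81 × 9.178 = −51.94 m/s.
Speed: |v| = √(vₓ² + v_y²) = √(46.90² + 51.94²) = 69.98 m/s.

70.0 m/s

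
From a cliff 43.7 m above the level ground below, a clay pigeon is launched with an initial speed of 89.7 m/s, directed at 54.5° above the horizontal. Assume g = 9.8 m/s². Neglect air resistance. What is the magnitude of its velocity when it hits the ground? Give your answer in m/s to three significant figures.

94.4 m/s

Components: vₓ = 89.70 cos 54.5° = 52.09 m/s, v_y0 = 89.70 sin 54.5° = 73.03 m/s.
With up positive and y = 0 at the ground: y(t) = 43.7 + (73.03) t − 4.900 t². Setting y = 0 and taking the positive root: t = [73.03 + √(73.03² + 2·9.80·43.7)] / 9.80 = (73.03 + 78.67) / 9.80 = 15.48 s.
Vertical velocity at impact: v_y = v_y0 − g t = 73.03 − 9.80 × 15.48 = −78.67 m/s.
Speed: |v| = √(vₓ² + v_y²) = √(52.09² + 78.67²) = 94.35 m/s.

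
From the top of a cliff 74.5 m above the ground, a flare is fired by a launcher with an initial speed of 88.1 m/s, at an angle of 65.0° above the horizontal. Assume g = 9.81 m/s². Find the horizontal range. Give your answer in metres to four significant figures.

Horizontal component vₓ = 88.10 cos 65.0° = 37.23 m/s; vertical v_y0 = 88.10 sin 65.0° = 79.85 m/s.
The projectile lands when y = 74.5 + (79.85) t − ½·9.81·t² = 0. Positive root: t = (79.85 + √(79.85² + 2·9.81·74.5)) / 9.81 = (79.85 + 88.53) / 9.81 = 17.16 s.
Horizontal distance: R = vₓ t = 37.23 × 17.16 = 639.0 m.

639.0 m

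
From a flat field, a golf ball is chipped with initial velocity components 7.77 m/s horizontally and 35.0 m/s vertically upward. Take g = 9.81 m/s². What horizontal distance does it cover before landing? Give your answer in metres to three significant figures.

Flight time T = 2 v_y0 / g = 7.136 s.
Horizontal distance R = vₓ T = 7.770 × 7.136 = 55.44 m.

55.4 m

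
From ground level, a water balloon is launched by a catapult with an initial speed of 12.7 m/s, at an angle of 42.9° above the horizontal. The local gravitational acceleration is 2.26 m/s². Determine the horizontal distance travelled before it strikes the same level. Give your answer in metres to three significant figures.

Resolve: vₓ = 12.70 cos 42.9° = 9.303 m/s and v_y0 = 12.70 sin 42.9° = 8.645 m/s.
Time aloft: T = 2 v_y0 / g = 2 × 8.645 / 2.26 = 7.651 s.
Range: R = vₓ T = 9.303 × 7.651 = 71.18 m.

71.2 m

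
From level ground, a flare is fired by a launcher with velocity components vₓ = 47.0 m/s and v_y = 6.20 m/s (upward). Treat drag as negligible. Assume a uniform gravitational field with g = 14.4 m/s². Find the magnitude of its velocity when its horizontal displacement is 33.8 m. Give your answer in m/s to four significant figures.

47.18 m/s

x = vₓ t ⇒ t = 33.8/47.00 = 0.7191 s.
Vertical velocity there: v_y = v_y0 − g t = 6.200 − 14.4 × 0.7191 = −4.156 m/s.
Speed: √(vₓ² + v_y²) = √(47.00² + 4.156²) = 47.18 m/s.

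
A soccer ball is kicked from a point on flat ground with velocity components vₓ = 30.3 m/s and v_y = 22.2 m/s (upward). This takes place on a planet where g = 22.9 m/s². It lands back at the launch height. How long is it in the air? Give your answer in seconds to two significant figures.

1.9 s

It returns to y = 0 when t = 2 v_y0 / g = 2(22.20)/22.9 = 1.939 s.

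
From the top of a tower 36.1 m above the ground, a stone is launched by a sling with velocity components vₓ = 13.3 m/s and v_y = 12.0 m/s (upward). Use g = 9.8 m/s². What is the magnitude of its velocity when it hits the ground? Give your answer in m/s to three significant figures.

32.1 m/s

The projectile lands when y = 36.1 + (12.00) t − ½·9.80·t² = 0. Positive root: t = (12.00 + √(12.00² + 2·9.80·36.1)) / 9.80 = (12.00 + 29.18) / 9.80 = 4.202 s.
Vertical velocity at impact: v_y = v_y0 − g t = 12.00 − 9.80 × 4.202 = −29.18 m/s.
Speed: |v| = √(vₓ² + v_y²) = √(13.30² + 29.18²) = 32.07 m/s.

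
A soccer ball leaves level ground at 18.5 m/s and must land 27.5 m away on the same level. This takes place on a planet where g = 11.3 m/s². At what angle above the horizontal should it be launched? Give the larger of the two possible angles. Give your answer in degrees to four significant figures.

From R = (v₀²/g) sin 2θ: sin 2θ = 11.3 × 27.5 / 342.25 = 0.9080.
2θ = 65.23° or 180° − 65.23° = 114.8°, so θ = 32.61° or 57.39°.
The larger angle is 57.39°.

57.39°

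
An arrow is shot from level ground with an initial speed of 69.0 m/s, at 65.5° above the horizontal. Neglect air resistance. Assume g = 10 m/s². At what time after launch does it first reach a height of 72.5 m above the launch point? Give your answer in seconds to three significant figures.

vₓ = 69.00 cos 65.5° = 28.61 m/s; v_y0 = 69.00 sin 65.5° = 62.79 m/s.
Height y(t) = 62.79 t − 5.000 t² = 72.5 gives 5.000 t² − 62.79 t + 72.5 = 0.
Quadratic formula: t = (62.79 ± √2492.2) / 10.0 = (62.79 ± 49.92) / 10.0 → t = 1.286 s or 11.27 s.
The first (ascending) time is 1.286 s.

1.29 s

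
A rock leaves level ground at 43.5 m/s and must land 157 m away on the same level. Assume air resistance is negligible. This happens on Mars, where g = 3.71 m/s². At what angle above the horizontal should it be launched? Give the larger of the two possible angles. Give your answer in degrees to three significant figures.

81.0°

From R = (v₀²/g) sin 2θ: sin 2θ = 3.71 × 157 / 1892.2 = 0.3078.
2θ = 17.93° or 180° − 17.93° = 162.1°, so θ = 8.964° or 81.04°.
The larger angle is 81.04°.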